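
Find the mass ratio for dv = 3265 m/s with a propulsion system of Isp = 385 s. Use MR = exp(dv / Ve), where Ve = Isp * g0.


Ve = 385 * 9.81 = 3776.85 m/s
MR = exp(3265 / 3776.85) = 2.374

2.374


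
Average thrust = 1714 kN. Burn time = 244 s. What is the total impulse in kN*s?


It = 1714 * 244 = 418216 kN*s

418216 kN*s


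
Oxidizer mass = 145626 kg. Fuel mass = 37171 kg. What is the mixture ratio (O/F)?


MR = 145626 / 37171 = 3.92

3.92


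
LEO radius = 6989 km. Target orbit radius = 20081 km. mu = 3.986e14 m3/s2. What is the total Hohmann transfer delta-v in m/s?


V1 = sqrt(mu/r1) = 7551.99 m/s
dV1 = V1*(sqrt(2*r2/(r1+r2)) - 1) = 1646.68 m/s
V2 = sqrt(mu/r2) = 4455.29 m/s
dV2 = V2*(1 - sqrt(2*r1/(r1+r2))) = 1253.78 m/s
Total dV = 2900 m/s

2900 m/s


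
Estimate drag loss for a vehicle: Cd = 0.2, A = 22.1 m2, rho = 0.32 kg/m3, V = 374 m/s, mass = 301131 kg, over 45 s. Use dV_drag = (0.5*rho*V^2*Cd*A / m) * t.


D = 0.5 * 0.32 * 374^2 * 0.2 * 22.1 = 98920.31 N
a = 98920.31 / 301131 = 0.3285 m/s2
dV = 0.3285 * 45 = 14.8 m/s

14.8 m/s


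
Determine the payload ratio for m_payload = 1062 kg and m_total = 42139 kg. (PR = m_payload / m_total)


PR = 1062 / 42139 = 0.0252

0.0252


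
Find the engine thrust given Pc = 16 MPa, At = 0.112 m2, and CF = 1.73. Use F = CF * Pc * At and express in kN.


F = 1.73 * 16e6 * 0.112 = 3.1002e+06 N = 3100.2 kN

3100.2 kN


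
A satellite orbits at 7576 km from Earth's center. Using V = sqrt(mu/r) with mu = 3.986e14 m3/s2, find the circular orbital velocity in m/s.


V = sqrt(3.986e14 / 7576000) = 7254 m/s

7254 m/s


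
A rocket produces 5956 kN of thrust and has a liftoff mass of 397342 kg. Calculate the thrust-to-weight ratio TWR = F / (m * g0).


TWR = 5956000 / (397342 * 9.81) = 1.53

1.53


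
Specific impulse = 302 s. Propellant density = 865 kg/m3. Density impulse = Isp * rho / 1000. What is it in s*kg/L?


rho*Isp = 302 * 865 / 1000 = 261 s*kg/L

261 s*kg/L


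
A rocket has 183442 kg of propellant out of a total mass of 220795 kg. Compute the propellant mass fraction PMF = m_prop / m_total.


PMF = 183442 / 220795 = 0.831

0.831


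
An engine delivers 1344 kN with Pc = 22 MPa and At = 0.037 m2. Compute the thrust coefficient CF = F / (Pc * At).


CF = 1344000 / (22e6 * 0.037) = 1.65

1.65


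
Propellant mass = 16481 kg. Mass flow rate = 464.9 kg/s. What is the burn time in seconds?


tb = 16481 / 464.9 = 35.5 s

35.5 s


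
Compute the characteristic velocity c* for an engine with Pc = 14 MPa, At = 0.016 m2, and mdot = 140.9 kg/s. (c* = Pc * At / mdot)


c* = 14e6 * 0.016 / 140.9 = 1590 m/s

1590 m/s


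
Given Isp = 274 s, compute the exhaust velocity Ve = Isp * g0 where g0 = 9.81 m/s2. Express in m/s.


Ve = Isp * g0 = 274 * 9.81 = 2687.9 m/s

2687.9 m/s


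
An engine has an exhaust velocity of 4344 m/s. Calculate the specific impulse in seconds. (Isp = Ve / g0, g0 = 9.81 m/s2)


Isp = Ve / g0 = 4344 / 9.81 = 442.8 s

442.8 s


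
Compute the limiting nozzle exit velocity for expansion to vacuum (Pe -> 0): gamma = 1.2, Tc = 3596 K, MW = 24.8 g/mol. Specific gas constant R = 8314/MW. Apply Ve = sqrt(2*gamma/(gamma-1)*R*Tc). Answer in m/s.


R = 8314 / 24.8 = 335.24 J/(kg.K)
Ve = sqrt(2 * 1.2 / (1.2 - 1) * 335.24 * 3596) = 3803 m/s

3803 m/s


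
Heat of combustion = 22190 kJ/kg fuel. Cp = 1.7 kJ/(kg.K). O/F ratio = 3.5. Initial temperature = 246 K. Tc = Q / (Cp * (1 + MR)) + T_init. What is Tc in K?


Tc = 22190 / (1.7 * (1 + 3.5)) + 246 = 3147 K

3147 K


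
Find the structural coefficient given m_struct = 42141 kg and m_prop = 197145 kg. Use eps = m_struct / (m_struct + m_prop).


eps = 42141 / (42141 + 197145) = 0.1761

0.1761


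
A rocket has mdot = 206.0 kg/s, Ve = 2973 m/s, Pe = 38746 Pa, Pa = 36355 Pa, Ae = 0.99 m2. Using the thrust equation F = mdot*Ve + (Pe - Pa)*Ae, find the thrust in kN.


F = 206.0 * 2973 + (38746 - 36355) * 0.99 = 614805.0 N = 614.8 kN

614.8 kN


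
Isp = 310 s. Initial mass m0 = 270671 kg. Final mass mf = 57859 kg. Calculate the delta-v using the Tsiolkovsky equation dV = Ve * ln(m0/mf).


Ve = 310 * 9.81 = 3041.1 m/s
dV = 3041.1 * ln(270671/57859) = 4692 m/s

4692 m/s


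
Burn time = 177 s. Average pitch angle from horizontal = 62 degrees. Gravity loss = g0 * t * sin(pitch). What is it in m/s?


GL = 9.81 * 177 * sin(62 deg) = 1533 m/s

1533 m/s


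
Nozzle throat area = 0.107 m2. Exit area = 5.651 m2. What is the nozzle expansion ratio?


AR = 5.651 / 0.107 = 52.8

52.8


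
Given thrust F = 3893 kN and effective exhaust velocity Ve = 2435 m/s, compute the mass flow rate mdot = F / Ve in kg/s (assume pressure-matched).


mdot = F / Ve = 3893000 / 2435 = 1598.8 kg/s

1598.8 kg/s


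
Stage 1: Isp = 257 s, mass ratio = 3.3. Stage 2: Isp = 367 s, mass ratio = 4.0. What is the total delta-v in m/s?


dV1 = 257 * 9.81 * ln(3.3) = 3010.1 m/s
dV2 = 367 * 9.81 * ln(4.0) = 4991.0 m/s
Total dV = 3010.1 + 4991.0 = 8001.1 m/s ~ 8001 m/s

8001 m/s


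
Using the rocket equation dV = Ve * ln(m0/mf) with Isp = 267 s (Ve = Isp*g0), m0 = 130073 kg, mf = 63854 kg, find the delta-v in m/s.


Ve = 267 * 9.81 = 2619.27 m/s
dV = 2619.27 * ln(130073/63854) = 1864 m/s

1864 m/s


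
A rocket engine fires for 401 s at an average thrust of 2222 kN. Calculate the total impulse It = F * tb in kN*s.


It = 2222 * 401 = 891022 kN*s

891022 kN*s


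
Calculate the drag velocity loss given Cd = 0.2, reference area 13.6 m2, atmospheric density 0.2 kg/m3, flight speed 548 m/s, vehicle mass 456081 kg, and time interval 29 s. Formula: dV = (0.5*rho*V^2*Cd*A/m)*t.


D = 0.5 * 0.2 * 548^2 * 0.2 * 13.6 = 81682.69 N
a = 81682.69 / 456081 = 0.1791 m/s2
dV = 0.1791 * 29 = 5.2 m/s

5.2 m/s


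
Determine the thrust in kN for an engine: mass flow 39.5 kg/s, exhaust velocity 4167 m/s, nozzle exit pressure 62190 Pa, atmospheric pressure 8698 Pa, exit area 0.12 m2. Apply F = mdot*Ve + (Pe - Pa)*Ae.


F = 39.5 * 4167 + (62190 - 8698) * 0.12 = 171016.0 N = 171.0 kN

171.0 kN


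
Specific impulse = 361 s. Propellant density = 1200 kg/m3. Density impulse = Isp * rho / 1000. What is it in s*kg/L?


rho*Isp = 361 * 1200 / 1000 = 433 s*kg/L

433 s*kg/L


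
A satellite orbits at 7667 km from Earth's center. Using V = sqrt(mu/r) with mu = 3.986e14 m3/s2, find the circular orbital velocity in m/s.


V = sqrt(3.986e14 / 7667000) = 7210 m/s

7210 m/s


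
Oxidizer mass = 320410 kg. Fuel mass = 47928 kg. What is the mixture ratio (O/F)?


MR = 320410 / 47928 = 6.69

6.69


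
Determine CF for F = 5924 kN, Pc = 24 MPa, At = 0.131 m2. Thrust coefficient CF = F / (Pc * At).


CF = 5924000 / (24e6 * 0.131) = 1.88

1.88


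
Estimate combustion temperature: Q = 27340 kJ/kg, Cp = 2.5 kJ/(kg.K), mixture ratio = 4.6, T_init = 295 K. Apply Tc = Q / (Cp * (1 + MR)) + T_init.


Tc = 27340 / (2.5 * (1 + 4.6)) + 295 = 2248 K

2248 K


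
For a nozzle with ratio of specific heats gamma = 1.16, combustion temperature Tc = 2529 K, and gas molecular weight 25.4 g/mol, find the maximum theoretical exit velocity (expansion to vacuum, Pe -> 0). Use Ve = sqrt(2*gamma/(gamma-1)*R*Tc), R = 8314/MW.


R = 8314 / 25.4 = 327.32 J/(kg.K)
Ve = sqrt(2 * 1.16 / (1.16 - 1) * 327.32 * 2529) = 3465 m/s

3465 m/s


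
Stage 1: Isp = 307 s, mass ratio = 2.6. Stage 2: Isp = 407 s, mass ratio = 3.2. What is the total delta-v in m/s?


dV1 = 307 * 9.81 * ln(2.6) = 2877.7 m/s
dV2 = 407 * 9.81 * ln(3.2) = 4644.1 m/s
Total dV = 2877.7 + 4644.1 = 7521.8 m/s ~ 7522 m/s

7522 m/s


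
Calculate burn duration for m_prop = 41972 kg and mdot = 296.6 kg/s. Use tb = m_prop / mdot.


tb = 41972 / 296.6 = 141.5 s

141.5 s


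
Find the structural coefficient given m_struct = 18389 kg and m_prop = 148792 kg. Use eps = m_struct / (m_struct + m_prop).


eps = 18389 / (18389 + 148792) = 0.11

0.11


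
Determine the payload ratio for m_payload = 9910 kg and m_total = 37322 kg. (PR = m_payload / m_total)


PR = 9910 / 37322 = 0.2655

0.2655


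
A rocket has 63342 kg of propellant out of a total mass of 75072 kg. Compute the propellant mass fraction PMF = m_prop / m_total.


PMF = 63342 / 75072 = 0.844

0.844


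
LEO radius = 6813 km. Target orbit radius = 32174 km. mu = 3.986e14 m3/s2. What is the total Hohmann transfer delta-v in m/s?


V1 = sqrt(mu/r1) = 7648.91 m/s
dV1 = V1*(sqrt(2*r2/(r1+r2)) - 1) = 2177.78 m/s
V2 = sqrt(mu/r2) = 3519.78 m/s
dV2 = V2*(1 - sqrt(2*r1/(r1+r2))) = 1438.94 m/s
Total dV = 3617 m/s

3617 m/s


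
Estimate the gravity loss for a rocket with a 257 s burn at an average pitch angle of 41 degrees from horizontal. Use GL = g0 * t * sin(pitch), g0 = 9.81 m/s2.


GL = 9.81 * 257 * sin(41 deg) = 1654 m/s

1654 m/s


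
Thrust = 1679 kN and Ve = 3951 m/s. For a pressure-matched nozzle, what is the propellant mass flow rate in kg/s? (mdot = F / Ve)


mdot = F / Ve = 1679000 / 3951 = 425.0 kg/s

425.0 kg/s


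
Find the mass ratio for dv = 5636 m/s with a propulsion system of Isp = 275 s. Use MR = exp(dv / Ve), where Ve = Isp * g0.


Ve = 275 * 9.81 = 2697.75 m/s
MR = exp(5636 / 2697.75) = 8.078

8.078


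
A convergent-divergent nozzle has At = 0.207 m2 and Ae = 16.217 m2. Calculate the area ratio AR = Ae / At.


AR = 16.217 / 0.207 = 78.3

78.3


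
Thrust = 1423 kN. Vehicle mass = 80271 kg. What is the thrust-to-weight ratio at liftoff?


TWR = 1423000 / (80271 * 9.81) = 1.81

1.81


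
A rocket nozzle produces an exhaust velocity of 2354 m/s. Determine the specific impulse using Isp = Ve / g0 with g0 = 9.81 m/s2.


Isp = Ve / g0 = 2354 / 9.81 = 240.0 s

240.0 s


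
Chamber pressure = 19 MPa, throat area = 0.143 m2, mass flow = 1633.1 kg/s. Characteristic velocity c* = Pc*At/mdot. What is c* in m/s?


c* = 19e6 * 0.143 / 1633.1 = 1664 m/s

1664 m/s


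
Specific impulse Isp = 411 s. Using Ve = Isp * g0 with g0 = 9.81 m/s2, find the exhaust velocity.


Ve = Isp * g0 = 411 * 9.81 = 4031.9 m/s

4031.9 m/s


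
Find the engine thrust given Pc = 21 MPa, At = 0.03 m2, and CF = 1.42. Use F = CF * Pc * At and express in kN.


F = 1.42 * 21e6 * 0.03 = 894600.0 N = 894.6 kN

894.6 kN


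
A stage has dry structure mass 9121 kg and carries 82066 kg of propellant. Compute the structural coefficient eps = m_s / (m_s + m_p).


eps = 9121 / (9121 + 82066) = 0.1

0.1


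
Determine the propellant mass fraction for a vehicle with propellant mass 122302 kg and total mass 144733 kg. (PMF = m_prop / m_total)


PMF = 122302 / 144733 = 0.845

0.845


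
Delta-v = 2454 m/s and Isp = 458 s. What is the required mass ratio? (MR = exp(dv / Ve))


Ve = 458 * 9.81 = 4492.98 m/s
MR = exp(2454 / 4492.98) = 1.727

1.727


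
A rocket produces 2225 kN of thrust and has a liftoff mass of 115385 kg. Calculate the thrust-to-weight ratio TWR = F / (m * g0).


TWR = 2225000 / (115385 * 9.81) = 1.97

1.97


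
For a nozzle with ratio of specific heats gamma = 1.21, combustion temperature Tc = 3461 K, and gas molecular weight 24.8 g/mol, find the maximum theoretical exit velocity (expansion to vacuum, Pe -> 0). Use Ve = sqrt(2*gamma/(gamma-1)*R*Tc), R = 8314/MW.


R = 8314 / 24.8 = 335.24 J/(kg.K)
Ve = sqrt(2 * 1.21 / (1.21 - 1) * 335.24 * 3461) = 3657 m/s

3657 m/s


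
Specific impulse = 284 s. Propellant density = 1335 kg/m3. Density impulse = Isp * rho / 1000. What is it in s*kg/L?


rho*Isp = 284 * 1335 / 1000 = 379 s*kg/L

379 s*kg/L


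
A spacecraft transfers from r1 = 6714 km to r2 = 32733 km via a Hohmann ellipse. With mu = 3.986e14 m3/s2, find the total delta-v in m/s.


V1 = sqrt(mu/r1) = 7705.09 m/s
dV1 = V1*(sqrt(2*r2/(r1+r2)) - 1) = 2221.01 m/s
V2 = sqrt(mu/r2) = 3489.6 m/s
dV2 = V2*(1 - sqrt(2*r1/(r1+r2))) = 1453.62 m/s
Total dV = 3675 m/s

3675 m/s


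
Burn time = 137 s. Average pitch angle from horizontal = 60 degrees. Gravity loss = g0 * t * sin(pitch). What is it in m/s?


GL = 9.81 * 137 * sin(60 deg) = 1164 m/s

1164 m/s


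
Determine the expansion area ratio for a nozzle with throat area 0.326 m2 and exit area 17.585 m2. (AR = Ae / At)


AR = 17.585 / 0.326 = 53.9

53.9


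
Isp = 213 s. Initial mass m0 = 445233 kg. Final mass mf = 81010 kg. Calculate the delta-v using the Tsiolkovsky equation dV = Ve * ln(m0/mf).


Ve = 213 * 9.81 = 2089.53 m/s
dV = 2089.53 * ln(445233/81010) = 3561 m/s

3561 m/s


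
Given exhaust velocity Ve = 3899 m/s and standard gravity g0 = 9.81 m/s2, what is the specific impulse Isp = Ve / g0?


Isp = Ve / g0 = 3899 / 9.81 = 397.5 s

397.5 s


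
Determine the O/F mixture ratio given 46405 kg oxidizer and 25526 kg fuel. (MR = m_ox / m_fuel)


MR = 46405 / 25526 = 1.82

1.82


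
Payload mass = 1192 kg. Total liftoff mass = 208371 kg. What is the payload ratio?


PR = 1192 / 208371 = 0.0057

0.0057


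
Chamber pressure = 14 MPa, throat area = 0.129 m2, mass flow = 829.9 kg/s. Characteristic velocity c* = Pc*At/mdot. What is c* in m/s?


c* = 14e6 * 0.129 / 829.9 = 2176 m/s

2176 m/s


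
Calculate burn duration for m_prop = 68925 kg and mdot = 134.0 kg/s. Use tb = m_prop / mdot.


tb = 68925 / 134.0 = 514.4 s

514.4 s


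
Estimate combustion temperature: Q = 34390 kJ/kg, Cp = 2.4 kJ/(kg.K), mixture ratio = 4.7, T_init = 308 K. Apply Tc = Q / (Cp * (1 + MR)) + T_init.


Tc = 34390 / (2.4 * (1 + 4.7)) + 308 = 2822 K

2822 K


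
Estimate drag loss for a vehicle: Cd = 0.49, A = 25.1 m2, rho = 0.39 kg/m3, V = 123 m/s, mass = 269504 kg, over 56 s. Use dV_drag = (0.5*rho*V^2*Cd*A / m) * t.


D = 0.5 * 0.39 * 123^2 * 0.49 * 25.1 = 36283.96 N
a = 36283.96 / 269504 = 0.1346 m/s2
dV = 0.1346 * 56 = 7.5 m/s

7.5 m/s


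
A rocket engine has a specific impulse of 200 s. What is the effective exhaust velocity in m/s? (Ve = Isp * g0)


Ve = Isp * g0 = 200 * 9.81 = 1962.0 m/s

1962.0 m/s


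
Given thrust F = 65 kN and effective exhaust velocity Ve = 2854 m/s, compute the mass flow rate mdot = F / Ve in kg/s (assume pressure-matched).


mdot = F / Ve = 65000 / 2854 = 22.8 kg/s

22.8 kg/s


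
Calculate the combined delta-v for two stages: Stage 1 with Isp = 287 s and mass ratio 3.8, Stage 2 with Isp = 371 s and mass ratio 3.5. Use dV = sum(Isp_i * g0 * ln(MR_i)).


dV1 = 287 * 9.81 * ln(3.8) = 3758.7 m/s
dV2 = 371 * 9.81 * ln(3.5) = 4559.4 m/s
Total dV = 3758.7 + 4559.4 = 8318.1 m/s ~ 8318 m/s

8318 m/s


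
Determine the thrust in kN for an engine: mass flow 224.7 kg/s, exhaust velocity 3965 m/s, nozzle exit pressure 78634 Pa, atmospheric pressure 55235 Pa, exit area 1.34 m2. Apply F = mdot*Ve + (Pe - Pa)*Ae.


F = 224.7 * 3965 + (78634 - 55235) * 1.34 = 922290.0 N = 922.3 kN

922.3 kN


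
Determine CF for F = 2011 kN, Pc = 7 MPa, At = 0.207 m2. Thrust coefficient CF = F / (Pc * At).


CF = 2011000 / (7e6 * 0.207) = 1.39

1.39


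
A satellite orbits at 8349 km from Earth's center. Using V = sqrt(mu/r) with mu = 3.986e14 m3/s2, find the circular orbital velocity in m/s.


V = sqrt(3.986e14 / 8349000) = 6910 m/s

6910 m/s


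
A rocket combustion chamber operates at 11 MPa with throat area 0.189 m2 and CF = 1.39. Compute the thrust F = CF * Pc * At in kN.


F = 1.39 * 11e6 * 0.189 = 2.8898e+06 N = 2889.8 kN

2889.8 kN


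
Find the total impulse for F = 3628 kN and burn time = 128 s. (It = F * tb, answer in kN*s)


It = 3628 * 128 = 464384 kN*s

464384 kN*s


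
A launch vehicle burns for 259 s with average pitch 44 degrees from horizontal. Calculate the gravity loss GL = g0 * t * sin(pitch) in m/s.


GL = 9.81 * 259 * sin(44 deg) = 1765 m/s

1765 m/s


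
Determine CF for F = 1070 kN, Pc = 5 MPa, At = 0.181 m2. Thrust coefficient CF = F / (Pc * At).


CF = 1070000 / (5e6 * 0.181) = 1.18

1.18


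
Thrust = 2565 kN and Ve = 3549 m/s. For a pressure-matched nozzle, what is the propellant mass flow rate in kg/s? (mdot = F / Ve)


mdot = F / Ve = 2565000 / 3549 = 722.7 kg/s

722.7 kg/s


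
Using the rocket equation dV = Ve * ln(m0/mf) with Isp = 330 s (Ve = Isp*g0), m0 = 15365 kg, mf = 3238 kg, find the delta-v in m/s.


Ve = 330 * 9.81 = 3237.3 m/s
dV = 3237.3 * ln(15365/3238) = 5041 m/s

5041 m/s


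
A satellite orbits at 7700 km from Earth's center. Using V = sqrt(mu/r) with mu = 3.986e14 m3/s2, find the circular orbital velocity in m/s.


V = sqrt(3.986e14 / 7700000) = 7195 m/s

7195 m/s


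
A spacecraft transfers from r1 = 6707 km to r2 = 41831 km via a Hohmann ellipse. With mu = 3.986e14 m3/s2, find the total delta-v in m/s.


V1 = sqrt(mu/r1) = 7709.11 m/s
dV1 = V1*(sqrt(2*r2/(r1+r2)) - 1) = 2411.98 m/s
V2 = sqrt(mu/r2) = 3086.88 m/s
dV2 = V2*(1 - sqrt(2*r1/(r1+r2))) = 1464.11 m/s
Total dV = 3876 m/s

3876 m/s


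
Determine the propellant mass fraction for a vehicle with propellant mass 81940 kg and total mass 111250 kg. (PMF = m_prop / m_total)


PMF = 81940 / 111250 = 0.737

0.737


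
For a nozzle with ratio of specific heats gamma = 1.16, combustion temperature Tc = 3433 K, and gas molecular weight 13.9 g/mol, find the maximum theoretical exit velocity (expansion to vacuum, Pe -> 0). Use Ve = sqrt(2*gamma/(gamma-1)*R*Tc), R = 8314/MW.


R = 8314 / 13.9 = 598.13 J/(kg.K)
Ve = sqrt(2 * 1.16 / (1.16 - 1) * 598.13 * 3433) = 5457 m/s

5457 m/s


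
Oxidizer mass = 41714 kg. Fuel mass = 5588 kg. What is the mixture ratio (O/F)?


MR = 41714 / 5588 = 7.46

7.46


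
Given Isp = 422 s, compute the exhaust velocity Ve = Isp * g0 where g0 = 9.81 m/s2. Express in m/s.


Ve = Isp * g0 = 422 * 9.81 = 4139.8 m/s

4139.8 m/s


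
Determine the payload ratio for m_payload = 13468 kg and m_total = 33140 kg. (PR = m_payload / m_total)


PR = 13468 / 33140 = 0.4064

0.4064


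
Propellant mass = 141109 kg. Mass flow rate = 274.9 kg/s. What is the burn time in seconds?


tb = 141109 / 274.9 = 513.3 s

513.3 s


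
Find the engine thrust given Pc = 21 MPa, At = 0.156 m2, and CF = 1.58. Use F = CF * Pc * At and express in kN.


F = 1.58 * 21e6 * 0.156 = 5.1761e+06 N = 5176.1 kN

5176.1 kN


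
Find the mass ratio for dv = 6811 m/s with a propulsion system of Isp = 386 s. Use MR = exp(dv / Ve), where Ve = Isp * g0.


Ve = 386 * 9.81 = 3786.66 m/s
MR = exp(6811 / 3786.66) = 6.042

6.042


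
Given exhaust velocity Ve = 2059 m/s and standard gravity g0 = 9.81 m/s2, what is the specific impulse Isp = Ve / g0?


Isp = Ve / g0 = 2059 / 9.81 = 209.9 s

209.9 s


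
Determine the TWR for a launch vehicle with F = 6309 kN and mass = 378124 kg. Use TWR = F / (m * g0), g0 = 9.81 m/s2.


TWR = 6309000 / (378124 * 9.81) = 1.7

1.7


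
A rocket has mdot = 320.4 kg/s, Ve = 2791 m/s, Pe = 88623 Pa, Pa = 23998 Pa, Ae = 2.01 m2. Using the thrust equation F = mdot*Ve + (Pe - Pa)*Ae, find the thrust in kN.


F = 320.4 * 2791 + (88623 - 23998) * 2.01 = 1.0241e+06 N = 1024.1 kN

1024.1 kN


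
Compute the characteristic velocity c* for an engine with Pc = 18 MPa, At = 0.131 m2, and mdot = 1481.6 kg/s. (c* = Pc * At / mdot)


c* = 18e6 * 0.131 / 1481.6 = 1592 m/s

1592 m/s


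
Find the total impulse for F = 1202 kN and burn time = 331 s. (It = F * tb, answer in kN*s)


It = 1202 * 331 = 397862 kN*s

397862 kN*s


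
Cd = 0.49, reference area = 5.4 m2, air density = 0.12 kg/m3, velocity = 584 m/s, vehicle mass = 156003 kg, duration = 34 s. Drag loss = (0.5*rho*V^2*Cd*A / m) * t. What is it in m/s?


D = 0.5 * 0.12 * 584^2 * 0.49 * 5.4 = 54146.05 N
a = 54146.05 / 156003 = 0.3471 m/s2
dV = 0.3471 * 34 = 11.8 m/s

11.8 m/s


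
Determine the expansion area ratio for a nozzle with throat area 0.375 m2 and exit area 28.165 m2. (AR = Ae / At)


AR = 28.165 / 0.375 = 75.1

75.1


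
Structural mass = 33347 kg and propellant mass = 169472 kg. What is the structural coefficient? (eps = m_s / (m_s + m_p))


eps = 33347 / (33347 + 169472) = 0.1644

0.1644


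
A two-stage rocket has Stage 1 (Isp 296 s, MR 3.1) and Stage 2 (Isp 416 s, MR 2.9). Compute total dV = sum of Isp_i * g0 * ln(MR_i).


dV1 = 296 * 9.81 * ln(3.1) = 3285.3 m/s
dV2 = 416 * 9.81 * ln(2.9) = 4345.0 m/s
Total dV = 3285.3 + 4345.0 = 7630.3 m/s ~ 7630 m/s

7630 m/s


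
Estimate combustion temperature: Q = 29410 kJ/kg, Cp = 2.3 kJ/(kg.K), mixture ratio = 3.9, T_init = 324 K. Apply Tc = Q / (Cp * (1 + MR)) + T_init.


Tc = 29410 / (2.3 * (1 + 3.9)) + 324 = 2934 K

2934 K


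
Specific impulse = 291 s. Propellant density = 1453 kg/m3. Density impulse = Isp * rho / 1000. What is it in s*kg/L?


rho*Isp = 291 * 1453 / 1000 = 423 s*kg/L

423 s*kg/L


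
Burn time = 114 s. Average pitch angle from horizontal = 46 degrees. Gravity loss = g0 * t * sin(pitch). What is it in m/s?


GL = 9.81 * 114 * sin(46 deg) = 804 m/s

804 m/s


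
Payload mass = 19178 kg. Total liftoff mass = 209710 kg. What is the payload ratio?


PR = 19178 / 209710 = 0.0915

0.0915


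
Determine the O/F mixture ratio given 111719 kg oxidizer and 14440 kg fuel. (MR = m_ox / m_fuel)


MR = 111719 / 14440 = 7.74

7.74


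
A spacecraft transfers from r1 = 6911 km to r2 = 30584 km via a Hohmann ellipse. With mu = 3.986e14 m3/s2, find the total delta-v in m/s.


V1 = sqrt(mu/r1) = 7594.48 m/s
dV1 = V1*(sqrt(2*r2/(r1+r2)) - 1) = 2105.56 m/s
V2 = sqrt(mu/r2) = 3610.12 m/s
dV2 = V2*(1 - sqrt(2*r1/(r1+r2))) = 1418.22 m/s
Total dV = 3524 m/s

3524 m/s


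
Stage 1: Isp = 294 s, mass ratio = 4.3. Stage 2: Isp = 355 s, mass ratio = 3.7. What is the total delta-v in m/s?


dV1 = 294 * 9.81 * ln(4.3) = 4206.8 m/s
dV2 = 355 * 9.81 * ln(3.7) = 4556.3 m/s
Total dV = 4206.8 + 4556.3 = 8763.1 m/s ~ 8763 m/s

8763 m/s


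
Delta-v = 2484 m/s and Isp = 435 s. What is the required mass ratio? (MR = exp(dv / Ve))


Ve = 435 * 9.81 = 4267.35 m/s
MR = exp(2484 / 4267.35) = 1.79

1.79


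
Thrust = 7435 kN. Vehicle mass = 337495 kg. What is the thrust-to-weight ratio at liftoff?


TWR = 7435000 / (337495 * 9.81) = 2.25

2.25


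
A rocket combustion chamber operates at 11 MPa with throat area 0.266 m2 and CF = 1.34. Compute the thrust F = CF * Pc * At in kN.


F = 1.34 * 11e6 * 0.266 = 3.9208e+06 N = 3920.8 kN

3920.8 kN


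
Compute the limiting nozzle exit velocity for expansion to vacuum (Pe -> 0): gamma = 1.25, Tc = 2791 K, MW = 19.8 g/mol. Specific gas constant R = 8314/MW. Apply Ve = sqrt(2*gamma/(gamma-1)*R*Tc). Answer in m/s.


R = 8314 / 19.8 = 419.9 J/(kg.K)
Ve = sqrt(2 * 1.25 / (1.25 - 1) * 419.9 * 2791) = 3423 m/s

3423 m/s


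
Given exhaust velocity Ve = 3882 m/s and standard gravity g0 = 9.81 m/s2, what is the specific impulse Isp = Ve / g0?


Isp = Ve / g0 = 3882 / 9.81 = 395.7 s

395.7 s


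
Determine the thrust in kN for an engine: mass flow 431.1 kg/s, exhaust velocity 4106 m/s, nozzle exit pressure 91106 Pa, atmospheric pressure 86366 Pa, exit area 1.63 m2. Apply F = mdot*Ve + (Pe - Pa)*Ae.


F = 431.1 * 4106 + (91106 - 86366) * 1.63 = 1.7778e+06 N = 1777.8 kN

1777.8 kN


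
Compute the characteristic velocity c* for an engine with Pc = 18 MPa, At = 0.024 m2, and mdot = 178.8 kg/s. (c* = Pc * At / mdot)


c* = 18e6 * 0.024 / 178.8 = 2416 m/s

2416 m/s


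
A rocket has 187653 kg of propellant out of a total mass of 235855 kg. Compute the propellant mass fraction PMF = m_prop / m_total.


PMF = 187653 / 235855 = 0.796

0.796


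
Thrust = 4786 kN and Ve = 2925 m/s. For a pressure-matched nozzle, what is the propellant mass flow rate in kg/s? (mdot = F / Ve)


mdot = F / Ve = 4786000 / 2925 = 1636.2 kg/s

1636.2 kg/s


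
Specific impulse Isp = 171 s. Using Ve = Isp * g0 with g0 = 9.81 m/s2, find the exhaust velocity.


Ve = Isp * g0 = 171 * 9.81 = 1677.5 m/s

1677.5 m/s


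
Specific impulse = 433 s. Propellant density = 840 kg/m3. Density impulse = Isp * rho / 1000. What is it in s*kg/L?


rho*Isp = 433 * 840 / 1000 = 364 s*kg/L

364 s*kg/L


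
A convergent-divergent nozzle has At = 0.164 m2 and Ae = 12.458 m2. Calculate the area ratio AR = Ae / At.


AR = 12.458 / 0.164 = 76.0

76.0


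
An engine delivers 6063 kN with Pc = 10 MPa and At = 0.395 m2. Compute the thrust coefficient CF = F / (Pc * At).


CF = 6063000 / (10e6 * 0.395) = 1.53

1.53


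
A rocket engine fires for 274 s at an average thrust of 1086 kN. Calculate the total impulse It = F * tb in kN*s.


It = 1086 * 274 = 297564 kN*s

297564 kN*s


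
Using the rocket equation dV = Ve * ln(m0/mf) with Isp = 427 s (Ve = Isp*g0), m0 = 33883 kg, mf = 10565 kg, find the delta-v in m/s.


Ve = 427 * 9.81 = 4188.87 m/s
dV = 4188.87 * ln(33883/10565) = 4882 m/s

4882 m/s


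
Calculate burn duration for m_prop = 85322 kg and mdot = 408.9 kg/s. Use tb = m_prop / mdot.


tb = 85322 / 408.9 = 208.7 s

208.7 s


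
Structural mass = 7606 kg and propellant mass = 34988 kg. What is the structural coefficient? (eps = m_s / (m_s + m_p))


eps = 7606 / (7606 + 34988) = 0.1786

0.1786


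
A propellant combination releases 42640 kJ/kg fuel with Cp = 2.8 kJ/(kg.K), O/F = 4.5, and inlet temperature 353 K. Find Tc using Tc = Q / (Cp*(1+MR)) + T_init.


Tc = 42640 / (2.8 * (1 + 4.5)) + 353 = 3122 K

3122 K


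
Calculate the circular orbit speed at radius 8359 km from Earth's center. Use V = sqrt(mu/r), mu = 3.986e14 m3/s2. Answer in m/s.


V = sqrt(3.986e14 / 8359000) = 6905 m/s

6905 m/s


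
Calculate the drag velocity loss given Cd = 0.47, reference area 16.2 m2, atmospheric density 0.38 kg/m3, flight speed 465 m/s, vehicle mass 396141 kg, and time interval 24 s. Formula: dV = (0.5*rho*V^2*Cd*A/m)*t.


D = 0.5 * 0.38 * 465^2 * 0.47 * 16.2 = 312804.06 N
a = 312804.06 / 396141 = 0.7896 m/s2
dV = 0.7896 * 24 = 19.0 m/s

19.0 m/s


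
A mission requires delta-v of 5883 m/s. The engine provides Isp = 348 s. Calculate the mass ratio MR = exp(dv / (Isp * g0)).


Ve = 348 * 9.81 = 3413.88 m/s
MR = exp(5883 / 3413.88) = 5.603

5.603


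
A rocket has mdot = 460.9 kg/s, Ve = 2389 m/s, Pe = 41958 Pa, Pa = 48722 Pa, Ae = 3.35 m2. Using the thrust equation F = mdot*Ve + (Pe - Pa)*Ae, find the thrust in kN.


F = 460.9 * 2389 + (41958 - 48722) * 3.35 = 1.0784e+06 N = 1078.4 kN

1078.4 kN


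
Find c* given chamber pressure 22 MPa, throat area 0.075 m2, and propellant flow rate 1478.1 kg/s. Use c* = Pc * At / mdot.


c* = 22e6 * 0.075 / 1478.1 = 1116 m/s

1116 m/s


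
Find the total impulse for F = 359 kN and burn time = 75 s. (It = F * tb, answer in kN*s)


It = 359 * 75 = 26925 kN*s

26925 kN*s


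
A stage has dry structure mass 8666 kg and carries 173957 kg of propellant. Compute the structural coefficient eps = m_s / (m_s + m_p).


eps = 8666 / (8666 + 173957) = 0.0475

0.0475


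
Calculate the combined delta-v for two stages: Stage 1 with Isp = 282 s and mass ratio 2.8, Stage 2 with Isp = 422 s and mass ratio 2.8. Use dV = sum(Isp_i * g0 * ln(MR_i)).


dV1 = 282 * 9.81 * ln(2.8) = 2848.4 m/s
dV2 = 422 * 9.81 * ln(2.8) = 4262.4 m/s
Total dV = 2848.4 + 4262.4 = 7110.8 m/s ~ 7111 m/s

7111 m/s


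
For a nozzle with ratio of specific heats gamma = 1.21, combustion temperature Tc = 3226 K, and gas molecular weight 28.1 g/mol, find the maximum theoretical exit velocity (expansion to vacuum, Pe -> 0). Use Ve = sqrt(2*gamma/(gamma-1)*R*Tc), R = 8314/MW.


R = 8314 / 28.1 = 295.87 J/(kg.K)
Ve = sqrt(2 * 1.21 / (1.21 - 1) * 295.87 * 3226) = 3317 m/s

3317 m/s


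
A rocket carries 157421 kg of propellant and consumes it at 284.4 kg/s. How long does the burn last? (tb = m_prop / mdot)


tb = 157421 / 284.4 = 553.5 s

553.5 s


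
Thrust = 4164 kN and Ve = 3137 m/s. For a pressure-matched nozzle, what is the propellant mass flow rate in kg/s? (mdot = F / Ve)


mdot = F / Ve = 4164000 / 3137 = 1327.4 kg/s

1327.4 kg/s


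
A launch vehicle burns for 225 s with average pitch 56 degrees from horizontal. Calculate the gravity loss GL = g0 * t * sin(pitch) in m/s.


GL = 9.81 * 225 * sin(56 deg) = 1830 m/s

1830 m/s


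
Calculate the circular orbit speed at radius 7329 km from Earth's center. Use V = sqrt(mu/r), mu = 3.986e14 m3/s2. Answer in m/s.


V = sqrt(3.986e14 / 7329000) = 7375 m/s

7375 m/s


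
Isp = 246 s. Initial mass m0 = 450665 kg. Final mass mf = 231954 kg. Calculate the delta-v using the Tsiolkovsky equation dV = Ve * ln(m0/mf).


Ve = 246 * 9.81 = 2413.26 m/s
dV = 2413.26 * ln(450665/231954) = 1603 m/s

1603 m/s


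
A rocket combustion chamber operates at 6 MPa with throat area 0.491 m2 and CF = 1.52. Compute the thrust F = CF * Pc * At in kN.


F = 1.52 * 6e6 * 0.491 = 4.4779e+06 N = 4477.9 kN

4477.9 kN


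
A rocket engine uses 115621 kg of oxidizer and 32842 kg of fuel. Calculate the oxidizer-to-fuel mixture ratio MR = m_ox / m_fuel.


MR = 115621 / 32842 = 3.52

3.52


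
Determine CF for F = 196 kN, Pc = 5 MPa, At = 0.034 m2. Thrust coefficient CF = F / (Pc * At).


CF = 196000 / (5e6 * 0.034) = 1.15

1.15


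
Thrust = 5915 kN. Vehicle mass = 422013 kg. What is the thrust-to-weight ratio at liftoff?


TWR = 5915000 / (422013 * 9.81) = 1.43

1.43


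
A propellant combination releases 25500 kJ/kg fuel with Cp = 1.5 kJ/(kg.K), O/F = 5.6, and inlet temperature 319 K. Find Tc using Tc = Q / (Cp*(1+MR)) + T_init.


Tc = 25500 / (1.5 * (1 + 5.6)) + 319 = 2895 K

2895 K


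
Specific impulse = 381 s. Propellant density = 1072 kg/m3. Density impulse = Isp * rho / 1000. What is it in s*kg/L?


rho*Isp = 381 * 1072 / 1000 = 408 s*kg/L

408 s*kg/L


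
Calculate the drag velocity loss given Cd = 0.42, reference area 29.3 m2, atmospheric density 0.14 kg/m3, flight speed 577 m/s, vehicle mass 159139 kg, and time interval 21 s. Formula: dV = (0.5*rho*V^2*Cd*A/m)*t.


D = 0.5 * 0.14 * 577^2 * 0.42 * 29.3 = 286791.7 N
a = 286791.7 / 159139 = 1.8021 m/s2
dV = 1.8021 * 21 = 37.8 m/s

37.8 m/s


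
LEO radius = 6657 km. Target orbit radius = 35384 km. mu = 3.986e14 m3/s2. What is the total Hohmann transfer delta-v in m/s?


V1 = sqrt(mu/r1) = 7738.01 m/s
dV1 = V1*(sqrt(2*r2/(r1+r2)) - 1) = 2301.47 m/s
V2 = sqrt(mu/r2) = 3356.33 m/s
dV2 = V2*(1 - sqrt(2*r1/(r1+r2))) = 1467.55 m/s
Total dV = 3769 m/s

3769 m/s


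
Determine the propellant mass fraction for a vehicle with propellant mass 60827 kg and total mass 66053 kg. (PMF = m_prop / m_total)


PMF = 60827 / 66053 = 0.921

0.921


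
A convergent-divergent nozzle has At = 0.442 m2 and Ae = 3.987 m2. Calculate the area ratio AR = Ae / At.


AR = 3.987 / 0.442 = 9.0

9.0


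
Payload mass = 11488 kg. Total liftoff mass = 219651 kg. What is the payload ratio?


PR = 11488 / 219651 = 0.0523

0.0523


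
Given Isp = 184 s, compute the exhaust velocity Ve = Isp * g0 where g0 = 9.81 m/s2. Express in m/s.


Ve = Isp * g0 = 184 * 9.81 = 1805.0 m/s

1805.0 m/s


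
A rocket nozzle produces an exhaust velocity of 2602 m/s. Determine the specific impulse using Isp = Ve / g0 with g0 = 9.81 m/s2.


Isp = Ve / g0 = 2602 / 9.81 = 265.2 s

265.2 s


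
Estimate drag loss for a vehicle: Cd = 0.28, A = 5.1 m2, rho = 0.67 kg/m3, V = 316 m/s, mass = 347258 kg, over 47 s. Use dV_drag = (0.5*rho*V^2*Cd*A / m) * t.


D = 0.5 * 0.67 * 316^2 * 0.28 * 5.1 = 47769.11 N
a = 47769.11 / 347258 = 0.1376 m/s2
dV = 0.1376 * 47 = 6.5 m/s

6.5 m/s


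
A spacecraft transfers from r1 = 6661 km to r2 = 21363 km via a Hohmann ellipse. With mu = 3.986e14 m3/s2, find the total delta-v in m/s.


V1 = sqrt(mu/r1) = 7735.69 m/s
dV1 = V1*(sqrt(2*r2/(r1+r2)) - 1) = 1816.0 m/s
V2 = sqrt(mu/r2) = 4319.54 m/s
dV2 = V2*(1 - sqrt(2*r1/(r1+r2))) = 1341.32 m/s
Total dV = 3157 m/s

3157 m/s


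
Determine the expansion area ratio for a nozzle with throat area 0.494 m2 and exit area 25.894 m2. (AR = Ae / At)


AR = 25.894 / 0.494 = 52.4

52.4


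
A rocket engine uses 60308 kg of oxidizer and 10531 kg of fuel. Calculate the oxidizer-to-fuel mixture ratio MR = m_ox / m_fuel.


MR = 60308 / 10531 = 5.73

5.73


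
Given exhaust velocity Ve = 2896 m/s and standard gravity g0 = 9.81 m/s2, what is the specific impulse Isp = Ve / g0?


Isp = Ve / g0 = 2896 / 9.81 = 295.2 s

295.2 s


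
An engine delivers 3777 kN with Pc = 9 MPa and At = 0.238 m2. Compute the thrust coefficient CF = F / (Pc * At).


CF = 3777000 / (9e6 * 0.238) = 1.76

1.76


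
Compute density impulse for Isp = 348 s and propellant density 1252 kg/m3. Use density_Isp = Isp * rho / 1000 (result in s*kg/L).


rho*Isp = 348 * 1252 / 1000 = 436 s*kg/L

436 s*kg/L


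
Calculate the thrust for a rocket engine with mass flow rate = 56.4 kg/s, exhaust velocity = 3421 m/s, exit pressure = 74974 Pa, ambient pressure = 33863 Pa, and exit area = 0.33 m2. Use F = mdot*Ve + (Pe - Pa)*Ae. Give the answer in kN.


F = 56.4 * 3421 + (74974 - 33863) * 0.33 = 206511.0 N = 206.5 kN

206.5 kN


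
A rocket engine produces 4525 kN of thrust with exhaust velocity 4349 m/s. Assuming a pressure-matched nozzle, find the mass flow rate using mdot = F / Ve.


mdot = F / Ve = 4525000 / 4349 = 1040.5 kg/s

1040.5 kg/s


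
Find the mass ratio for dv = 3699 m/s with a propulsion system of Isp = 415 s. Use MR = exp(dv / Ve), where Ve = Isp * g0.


Ve = 415 * 9.81 = 4071.15 m/s
MR = exp(3699 / 4071.15) = 2.481

2.481


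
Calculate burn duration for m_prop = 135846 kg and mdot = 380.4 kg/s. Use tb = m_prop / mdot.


tb = 135846 / 380.4 = 357.1 s

357.1 s


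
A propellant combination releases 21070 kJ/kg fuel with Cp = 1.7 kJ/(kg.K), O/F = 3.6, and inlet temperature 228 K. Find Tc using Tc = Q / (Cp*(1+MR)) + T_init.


Tc = 21070 / (1.7 * (1 + 3.6)) + 228 = 2922 K

2922 K


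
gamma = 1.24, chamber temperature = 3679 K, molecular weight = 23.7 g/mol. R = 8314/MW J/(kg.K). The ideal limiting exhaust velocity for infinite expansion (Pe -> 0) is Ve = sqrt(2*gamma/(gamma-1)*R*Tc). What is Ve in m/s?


R = 8314 / 23.7 = 350.8 J/(kg.K)
Ve = sqrt(2 * 1.24 / (1.24 - 1) * 350.8 * 3679) = 3652 m/s

3652 m/s


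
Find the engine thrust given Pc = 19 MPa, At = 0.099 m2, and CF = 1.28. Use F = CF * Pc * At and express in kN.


F = 1.28 * 19e6 * 0.099 = 2.4077e+06 N = 2407.7 kN

2407.7 kN


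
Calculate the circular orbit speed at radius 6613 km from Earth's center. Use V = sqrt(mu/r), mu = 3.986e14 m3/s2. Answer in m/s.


V = sqrt(3.986e14 / 6613000) = 7764 m/s

7764 m/s


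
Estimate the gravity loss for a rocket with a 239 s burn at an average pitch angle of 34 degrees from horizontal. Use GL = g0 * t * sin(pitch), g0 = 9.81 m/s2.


GL = 9.81 * 239 * sin(34 deg) = 1311 m/s

1311 m/s


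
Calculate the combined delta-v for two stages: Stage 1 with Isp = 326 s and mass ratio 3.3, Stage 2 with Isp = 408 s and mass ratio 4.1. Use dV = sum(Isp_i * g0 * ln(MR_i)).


dV1 = 326 * 9.81 * ln(3.3) = 3818.2 m/s
dV2 = 408 * 9.81 * ln(4.1) = 5647.4 m/s
Total dV = 3818.2 + 5647.4 = 9465.6 m/s ~ 9466 m/s

9466 m/s


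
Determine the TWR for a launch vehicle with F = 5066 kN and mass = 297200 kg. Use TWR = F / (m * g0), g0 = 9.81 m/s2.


TWR = 5066000 / (297200 * 9.81) = 1.74

1.74


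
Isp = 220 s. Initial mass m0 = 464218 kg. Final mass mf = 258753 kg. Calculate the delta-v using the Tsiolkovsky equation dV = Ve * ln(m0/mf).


Ve = 220 * 9.81 = 2158.2 m/s
dV = 2158.2 * ln(464218/258753) = 1261 m/s

1261 m/s


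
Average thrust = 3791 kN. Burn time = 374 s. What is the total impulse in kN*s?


It = 3791 * 374 = 1417834 kN*s

1417834 kN*s


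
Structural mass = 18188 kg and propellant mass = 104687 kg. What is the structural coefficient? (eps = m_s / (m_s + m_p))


eps = 18188 / (18188 + 104687) = 0.148

0.148


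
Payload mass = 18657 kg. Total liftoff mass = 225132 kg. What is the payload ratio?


PR = 18657 / 225132 = 0.0829

0.0829


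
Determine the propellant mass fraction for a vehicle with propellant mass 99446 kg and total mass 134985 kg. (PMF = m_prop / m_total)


PMF = 99446 / 134985 = 0.737

0.737


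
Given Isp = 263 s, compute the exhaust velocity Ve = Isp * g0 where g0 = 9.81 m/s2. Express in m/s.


Ve = Isp * g0 = 263 * 9.81 = 2580.0 m/s

2580.0 m/s


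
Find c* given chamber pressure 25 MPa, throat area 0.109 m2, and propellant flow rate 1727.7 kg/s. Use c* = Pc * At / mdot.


c* = 25e6 * 0.109 / 1727.7 = 1577 m/s

1577 m/s


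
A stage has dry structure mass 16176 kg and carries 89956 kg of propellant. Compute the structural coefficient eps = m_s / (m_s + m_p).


eps = 16176 / (16176 + 89956) = 0.1524

0.1524


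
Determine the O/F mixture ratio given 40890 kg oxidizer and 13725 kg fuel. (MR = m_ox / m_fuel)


MR = 40890 / 13725 = 2.98

2.98


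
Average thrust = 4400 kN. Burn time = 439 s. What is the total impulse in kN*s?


It = 4400 * 439 = 1931600 kN*s

1931600 kN*s


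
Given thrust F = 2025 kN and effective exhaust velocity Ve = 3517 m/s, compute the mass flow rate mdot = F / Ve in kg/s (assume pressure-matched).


mdot = F / Ve = 2025000 / 3517 = 575.8 kg/s

575.8 kg/s


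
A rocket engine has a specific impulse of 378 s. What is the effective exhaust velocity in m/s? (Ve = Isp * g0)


Ve = Isp * g0 = 378 * 9.81 = 3708.2 m/s

3708.2 m/s


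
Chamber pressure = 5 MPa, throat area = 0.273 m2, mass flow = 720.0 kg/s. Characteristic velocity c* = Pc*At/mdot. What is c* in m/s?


c* = 5e6 * 0.273 / 720.0 = 1896 m/s

1896 m/s


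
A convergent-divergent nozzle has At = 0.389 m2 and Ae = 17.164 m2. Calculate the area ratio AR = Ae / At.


AR = 17.164 / 0.389 = 44.1

44.1


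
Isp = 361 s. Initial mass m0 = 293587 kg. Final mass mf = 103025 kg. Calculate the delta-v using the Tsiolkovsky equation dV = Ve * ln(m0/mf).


Ve = 361 * 9.81 = 3541.41 m/s
dV = 3541.41 * ln(293587/103025) = 3709 m/s

3709 m/s


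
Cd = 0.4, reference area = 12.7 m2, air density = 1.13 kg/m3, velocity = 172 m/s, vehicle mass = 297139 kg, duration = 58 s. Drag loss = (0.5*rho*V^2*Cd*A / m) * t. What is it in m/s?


D = 0.5 * 1.13 * 172^2 * 0.4 * 12.7 = 84912.0 N
a = 84912.0 / 297139 = 0.2858 m/s2
dV = 0.2858 * 58 = 16.6 m/s

16.6 m/s


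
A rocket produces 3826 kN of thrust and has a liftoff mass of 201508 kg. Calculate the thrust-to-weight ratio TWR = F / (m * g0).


TWR = 3826000 / (201508 * 9.81) = 1.94

1.94


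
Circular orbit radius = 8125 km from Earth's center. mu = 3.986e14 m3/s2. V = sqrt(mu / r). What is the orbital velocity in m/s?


V = sqrt(3.986e14 / 8125000) = 7004 m/s

7004 m/s


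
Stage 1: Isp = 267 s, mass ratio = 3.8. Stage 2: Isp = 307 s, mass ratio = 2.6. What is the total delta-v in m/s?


dV1 = 267 * 9.81 * ln(3.8) = 3496.7 m/s
dV2 = 307 * 9.81 * ln(2.6) = 2877.7 m/s
Total dV = 3496.7 + 2877.7 = 6374.4 m/s ~ 6374 m/s

6374 m/s


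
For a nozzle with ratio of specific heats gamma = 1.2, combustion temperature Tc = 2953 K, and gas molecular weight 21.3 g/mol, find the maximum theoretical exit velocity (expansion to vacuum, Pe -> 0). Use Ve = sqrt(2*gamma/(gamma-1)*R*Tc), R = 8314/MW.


R = 8314 / 21.3 = 390.33 J/(kg.K)
Ve = sqrt(2 * 1.2 / (1.2 - 1) * 390.33 * 2953) = 3719 m/s

3719 m/s


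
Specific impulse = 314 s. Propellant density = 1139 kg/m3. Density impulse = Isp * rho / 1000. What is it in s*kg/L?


rho*Isp = 314 * 1139 / 1000 = 358 s*kg/L

358 s*kg/L


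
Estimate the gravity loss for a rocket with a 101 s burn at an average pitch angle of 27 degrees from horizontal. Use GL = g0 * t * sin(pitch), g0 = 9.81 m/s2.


GL = 9.81 * 101 * sin(27 deg) = 450 m/s

450 m/s


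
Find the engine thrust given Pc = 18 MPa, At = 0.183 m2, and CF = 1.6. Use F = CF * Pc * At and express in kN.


F = 1.6 * 18e6 * 0.183 = 5.2704e+06 N = 5270.4 kN

5270.4 kN
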